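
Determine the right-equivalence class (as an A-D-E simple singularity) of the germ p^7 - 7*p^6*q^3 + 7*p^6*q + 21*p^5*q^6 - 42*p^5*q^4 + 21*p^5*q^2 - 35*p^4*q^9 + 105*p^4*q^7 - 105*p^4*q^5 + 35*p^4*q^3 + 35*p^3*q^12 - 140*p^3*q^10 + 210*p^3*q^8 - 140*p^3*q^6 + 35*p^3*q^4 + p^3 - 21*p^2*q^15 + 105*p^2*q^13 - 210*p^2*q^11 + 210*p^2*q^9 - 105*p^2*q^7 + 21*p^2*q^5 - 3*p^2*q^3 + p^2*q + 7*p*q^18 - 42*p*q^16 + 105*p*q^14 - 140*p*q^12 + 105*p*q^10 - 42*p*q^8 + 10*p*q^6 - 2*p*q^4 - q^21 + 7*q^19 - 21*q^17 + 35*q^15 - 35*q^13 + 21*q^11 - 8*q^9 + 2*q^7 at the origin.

The Hessian of f at 0 is [[0, 0], [0, 0]] with rank 0, so corank 2. A Groebner basis of the Jacobian ideal J(f) in C{p,q} is {p^2/6 + p*q^3, -7*p^2/6 - p*q + q^4, p^3, p^2*q}; counting standard monomials gives mu = 8. Corank 2; j^3 = p^2*(p + q) has shape L^2 M (L != M), so D-series; mu = 8 gives D_8.

D8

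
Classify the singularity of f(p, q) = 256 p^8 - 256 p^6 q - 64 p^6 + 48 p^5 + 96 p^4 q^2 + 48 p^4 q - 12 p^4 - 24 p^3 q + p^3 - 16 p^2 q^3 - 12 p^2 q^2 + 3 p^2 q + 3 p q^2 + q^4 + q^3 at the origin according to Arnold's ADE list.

E6

The Hessian of f at 0 has rank 0. Corank 2; j^3 = (p + q)^3 is a perfect cube, so E-series; the 4-jet and mu = 6 give E_6.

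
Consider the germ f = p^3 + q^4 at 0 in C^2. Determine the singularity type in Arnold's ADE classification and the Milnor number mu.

Type E_{6}, Milnor number mu = 6.

The Hessian of f at 0 is [[0, 0], [0, 0]] with rank 0, so corank 2. A Groebner basis of the Jacobian ideal J(f) in C{p,q} is {q^3, p^2}; counting standard monomials gives mu = 6. Corank 2; j^3 = p^3 is a perfect cube, so E-series; the 4-jet and mu = 6 give E_6.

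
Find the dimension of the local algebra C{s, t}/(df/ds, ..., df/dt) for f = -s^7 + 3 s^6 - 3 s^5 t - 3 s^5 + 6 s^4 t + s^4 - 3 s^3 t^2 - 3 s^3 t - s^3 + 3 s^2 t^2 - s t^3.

7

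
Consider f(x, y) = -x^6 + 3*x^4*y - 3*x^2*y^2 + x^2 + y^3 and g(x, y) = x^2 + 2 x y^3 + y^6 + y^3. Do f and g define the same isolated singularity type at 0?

Yes.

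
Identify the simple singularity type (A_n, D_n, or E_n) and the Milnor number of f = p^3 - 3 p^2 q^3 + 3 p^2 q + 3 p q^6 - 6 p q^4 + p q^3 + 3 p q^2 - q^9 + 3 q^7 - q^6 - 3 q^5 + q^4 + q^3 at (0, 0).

Type E7, Milnor number mu = 7.

The Hessian of f at 0 has rank 0. Corank 2; j^3 = (p + q)^3 is a perfect cube, so E-series; the 4-jet and mu = 7 give E_7.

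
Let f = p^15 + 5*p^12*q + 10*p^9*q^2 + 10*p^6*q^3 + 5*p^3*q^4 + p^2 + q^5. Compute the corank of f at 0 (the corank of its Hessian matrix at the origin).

1

Hessian at 0 has rank 1.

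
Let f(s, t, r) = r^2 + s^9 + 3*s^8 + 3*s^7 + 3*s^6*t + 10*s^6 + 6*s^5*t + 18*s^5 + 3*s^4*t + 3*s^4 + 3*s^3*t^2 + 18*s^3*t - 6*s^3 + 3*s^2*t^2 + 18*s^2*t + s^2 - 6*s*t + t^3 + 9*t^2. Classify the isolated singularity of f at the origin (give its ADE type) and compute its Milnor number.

Type A_{2}, Milnor number mu = 2.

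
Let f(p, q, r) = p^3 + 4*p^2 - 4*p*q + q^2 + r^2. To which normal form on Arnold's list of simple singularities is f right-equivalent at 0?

The Hessian of f at 0 has rank 2. Corank 1: A-series; mu = 2 gives A_2.

A2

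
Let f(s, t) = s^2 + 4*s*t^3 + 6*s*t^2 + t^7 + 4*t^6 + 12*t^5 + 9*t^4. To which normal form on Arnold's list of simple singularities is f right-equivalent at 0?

A_{6}

The Hessian of f at 0 has rank 1. Corank 1: A-series; mu = 6 gives A_6.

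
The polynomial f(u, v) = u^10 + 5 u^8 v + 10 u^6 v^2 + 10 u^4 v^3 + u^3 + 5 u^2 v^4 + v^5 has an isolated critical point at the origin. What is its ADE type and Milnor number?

Type E_{8}, Milnor number mu = 8.

The Hessian of f at 0 has rank 0. Corank 2; j^3 = u^3 is a perfect cube, so E-series; the 5-jet and mu = 8 give E_8.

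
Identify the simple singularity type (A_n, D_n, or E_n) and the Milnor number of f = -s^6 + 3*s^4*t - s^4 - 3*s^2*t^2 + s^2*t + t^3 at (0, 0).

Type D_4, Milnor number mu = 4.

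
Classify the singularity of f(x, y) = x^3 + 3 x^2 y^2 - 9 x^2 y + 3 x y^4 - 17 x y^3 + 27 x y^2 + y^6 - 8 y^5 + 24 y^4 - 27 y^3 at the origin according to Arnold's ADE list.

E_{7}

The Hessian of f at 0 has rank 0. Corank 2; j^3 = (x - 3*y)^3 is a perfect cube, so E-series; the 4-jet and mu = 7 give E_7.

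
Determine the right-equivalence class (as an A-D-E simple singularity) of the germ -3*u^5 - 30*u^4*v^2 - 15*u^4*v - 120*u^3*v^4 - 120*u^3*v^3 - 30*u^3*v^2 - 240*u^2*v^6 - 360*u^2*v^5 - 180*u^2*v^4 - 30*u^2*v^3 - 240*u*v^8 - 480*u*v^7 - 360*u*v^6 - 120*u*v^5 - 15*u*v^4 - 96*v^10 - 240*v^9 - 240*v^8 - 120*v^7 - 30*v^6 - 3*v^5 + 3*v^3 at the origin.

E_8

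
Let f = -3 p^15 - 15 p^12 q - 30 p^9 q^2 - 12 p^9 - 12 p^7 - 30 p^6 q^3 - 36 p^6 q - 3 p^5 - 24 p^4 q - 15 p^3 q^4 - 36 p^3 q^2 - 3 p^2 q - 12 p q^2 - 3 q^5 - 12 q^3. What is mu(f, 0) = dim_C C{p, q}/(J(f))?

6

The Hessian of f at 0 has rank 0. Corank 2; j^3 = -3*q*(p + 2*q)^2 has shape L^2 M (L != M), so D-series; mu = 6 gives D_6.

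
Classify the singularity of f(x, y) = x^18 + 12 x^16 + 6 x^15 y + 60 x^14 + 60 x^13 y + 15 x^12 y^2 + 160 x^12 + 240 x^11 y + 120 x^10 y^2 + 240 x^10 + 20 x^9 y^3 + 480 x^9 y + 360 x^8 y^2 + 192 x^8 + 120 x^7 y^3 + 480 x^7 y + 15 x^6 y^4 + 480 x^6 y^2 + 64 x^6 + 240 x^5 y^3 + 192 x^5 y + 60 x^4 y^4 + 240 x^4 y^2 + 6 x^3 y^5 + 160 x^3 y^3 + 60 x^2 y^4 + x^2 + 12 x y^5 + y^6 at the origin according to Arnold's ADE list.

The Hessian of f at 0 has rank 1. Corank 1: A-series; mu = 5 gives A_5.

A_{5}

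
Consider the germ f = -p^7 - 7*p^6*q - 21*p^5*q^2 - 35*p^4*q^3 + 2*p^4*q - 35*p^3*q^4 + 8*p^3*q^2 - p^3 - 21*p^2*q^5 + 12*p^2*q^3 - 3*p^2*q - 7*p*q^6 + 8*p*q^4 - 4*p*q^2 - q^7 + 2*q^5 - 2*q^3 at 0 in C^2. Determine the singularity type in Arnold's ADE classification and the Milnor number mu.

Type D4, Milnor number mu = 4.

The Hessian of f at 0 is [[0, 0], [0, 0]] with rank 0, so corank 2. A Groebner basis of the Jacobian ideal J(f) in C{p,q} is {q^3, p^2 - 2*q^2/3, p*q + q^2}; counting standard monomials gives mu = 4. Corank 2; j^3 = -(p + q)*(p^2 + 2*p*q + 2*q^2) splits into three distinct lines over C (the quadratic factor has nonzero discriminant), so D_4.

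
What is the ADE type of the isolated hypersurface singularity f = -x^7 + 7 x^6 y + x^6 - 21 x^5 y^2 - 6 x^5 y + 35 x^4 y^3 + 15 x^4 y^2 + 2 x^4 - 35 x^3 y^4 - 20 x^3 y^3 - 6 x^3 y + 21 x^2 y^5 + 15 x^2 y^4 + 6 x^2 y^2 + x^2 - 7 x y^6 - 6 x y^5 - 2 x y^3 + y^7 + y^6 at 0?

The Hessian of f at 0 has rank 1. Corank 1: A-series; mu = 6 gives A_6.

A_{6}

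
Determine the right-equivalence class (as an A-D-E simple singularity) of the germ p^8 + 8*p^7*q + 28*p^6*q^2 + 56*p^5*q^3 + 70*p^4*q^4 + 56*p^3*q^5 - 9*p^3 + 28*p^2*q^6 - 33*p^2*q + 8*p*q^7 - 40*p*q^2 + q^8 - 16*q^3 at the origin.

D_{9}

The Hessian of f at 0 has rank 0. Corank 2; j^3 = -(p + q)*(3*p + 4*q)^2 has shape L^2 M (L != M), so D-series; mu = 9 gives D_9.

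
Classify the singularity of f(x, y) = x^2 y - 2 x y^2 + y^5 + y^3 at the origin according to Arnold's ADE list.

D_6

The Hessian of f at 0 has rank 0. Corank 2; j^3 = y*(x - y)^2 has shape L^2 M (L != M), so D-series; mu = 6 gives D_6.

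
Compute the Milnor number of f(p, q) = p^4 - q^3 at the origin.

The Hessian of f at 0 is [[0, 0], [0, 0]] with rank 0, so corank 2. A Groebner basis of the Jacobian ideal J(f) in C{p,q} is {p^3, q^2}; counting standard monomials gives mu = 6. Corank 2; j^3 = -q^3 is a perfect cube, so E-series; the 4-jet and mu = 6 give E_6.

6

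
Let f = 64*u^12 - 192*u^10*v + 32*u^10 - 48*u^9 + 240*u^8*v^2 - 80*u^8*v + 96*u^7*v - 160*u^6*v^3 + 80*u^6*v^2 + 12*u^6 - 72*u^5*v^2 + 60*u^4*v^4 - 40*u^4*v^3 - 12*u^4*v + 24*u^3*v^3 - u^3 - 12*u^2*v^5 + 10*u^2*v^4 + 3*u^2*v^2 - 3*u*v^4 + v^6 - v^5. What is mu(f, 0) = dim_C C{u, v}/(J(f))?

The Hessian of f at 0 is [[0, 0], [0, 0]] with rank 0, so corank 2. A Groebner basis of the Jacobian ideal J(f) in C{u,v} is {v^4, u^3, -u^2/2 + u*v^2}; counting standard monomials gives mu = 8. Corank 2; j^3 = -u^3 is a perfect cube, so E-series; the 5-jet and mu = 8 give E_8.

8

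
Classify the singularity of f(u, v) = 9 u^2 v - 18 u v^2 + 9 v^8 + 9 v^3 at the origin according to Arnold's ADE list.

D_{9}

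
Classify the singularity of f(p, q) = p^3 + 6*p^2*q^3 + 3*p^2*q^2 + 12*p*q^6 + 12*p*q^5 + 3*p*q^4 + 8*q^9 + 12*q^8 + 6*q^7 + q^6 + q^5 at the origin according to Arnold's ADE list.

The Hessian of f at 0 has rank 0. Corank 2; j^3 = p^3 is a perfect cube, so E-series; the 5-jet and mu = 8 give E_8.

E_{8}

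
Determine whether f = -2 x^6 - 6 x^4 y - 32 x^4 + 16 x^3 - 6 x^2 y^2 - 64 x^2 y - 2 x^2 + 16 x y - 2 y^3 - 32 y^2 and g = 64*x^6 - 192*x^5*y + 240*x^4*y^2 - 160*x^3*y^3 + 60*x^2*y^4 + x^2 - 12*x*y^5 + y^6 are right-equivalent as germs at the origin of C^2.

No.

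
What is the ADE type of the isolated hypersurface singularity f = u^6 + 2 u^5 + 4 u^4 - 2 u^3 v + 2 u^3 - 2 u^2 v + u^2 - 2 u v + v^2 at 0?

A_{3}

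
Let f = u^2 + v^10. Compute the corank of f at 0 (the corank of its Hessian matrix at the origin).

1

Hessian at 0 has rank 1.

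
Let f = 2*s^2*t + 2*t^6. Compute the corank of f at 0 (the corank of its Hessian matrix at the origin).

2

Hessian at 0 has rank 0.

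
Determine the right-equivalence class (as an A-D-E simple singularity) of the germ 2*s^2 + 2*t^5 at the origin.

A_4

The Hessian of f at 0 has rank 1. Corank 1: A-series; mu = 4 gives A_4.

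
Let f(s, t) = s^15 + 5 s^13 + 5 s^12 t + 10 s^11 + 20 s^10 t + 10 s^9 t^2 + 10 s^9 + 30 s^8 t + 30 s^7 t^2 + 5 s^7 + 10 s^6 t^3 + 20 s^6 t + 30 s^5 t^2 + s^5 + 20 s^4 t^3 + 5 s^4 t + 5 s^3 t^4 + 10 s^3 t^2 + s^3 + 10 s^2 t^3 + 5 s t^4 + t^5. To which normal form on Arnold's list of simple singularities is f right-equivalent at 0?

The Hessian of f at 0 has rank 0. Corank 2; j^3 = s^3 is a perfect cube, so E-series; the 5-jet and mu = 8 give E_8.

E_{8}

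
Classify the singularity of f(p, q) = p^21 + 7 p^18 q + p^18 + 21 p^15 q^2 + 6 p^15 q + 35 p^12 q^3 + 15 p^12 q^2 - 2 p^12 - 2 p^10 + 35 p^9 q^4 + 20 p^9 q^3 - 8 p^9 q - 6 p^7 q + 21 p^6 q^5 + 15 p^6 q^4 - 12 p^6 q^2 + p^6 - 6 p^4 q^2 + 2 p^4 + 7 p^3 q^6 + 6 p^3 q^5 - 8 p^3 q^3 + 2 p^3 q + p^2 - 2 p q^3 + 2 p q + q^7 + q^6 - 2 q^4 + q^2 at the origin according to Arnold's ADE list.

A_6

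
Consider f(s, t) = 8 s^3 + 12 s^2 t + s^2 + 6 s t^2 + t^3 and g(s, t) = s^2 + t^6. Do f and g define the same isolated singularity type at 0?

The Hessian of f at 0 is [[2, 0], [0, 0]] with rank 1, so corank 1. A Groebner basis of the Jacobian ideal J(f) in C{s,t} is {t^2, s}; counting standard monomials gives mu = 2. Corank 1: A-series; mu = 2 gives A_2. The Hessian of g at 0 is [[2, 0], [0, 0]] with rank 1, so corank 1. A Groebner basis of the Jacobian ideal J(g) in C{s,t} is {t^5, s}; counting standard monomials gives mu = 5. Corank 1: A-series; mu = 5 gives A_5. f is A_2 but g is A_5, hence not right-equivalent.

No.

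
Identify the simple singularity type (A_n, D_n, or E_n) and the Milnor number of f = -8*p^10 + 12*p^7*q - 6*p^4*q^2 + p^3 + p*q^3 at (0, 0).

The Hessian of f at 0 is [[0, 0], [0, 0]] with rank 0, so corank 2. A Groebner basis of the Jacobian ideal J(f) in C{p,q} is {p^3, p*q^2, 3*p^2 + q^3}; counting standard monomials gives mu = 7. Corank 2; j^3 = p^3 is a perfect cube, so E-series; the 4-jet and mu = 7 give E_7.

Type E7, Milnor number mu = 7.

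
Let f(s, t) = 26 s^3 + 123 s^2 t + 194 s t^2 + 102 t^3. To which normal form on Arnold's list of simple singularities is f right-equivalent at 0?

The Hessian of f at 0 has rank 0. Corank 2; j^3 = (2*s + 3*t)*(13*s^2 + 42*s*t + 34*t^2) splits into three distinct lines over C (the quadratic factor has nonzero discriminant), so D_4.

D_{4}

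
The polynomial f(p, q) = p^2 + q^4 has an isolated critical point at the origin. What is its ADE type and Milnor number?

Type A3, Milnor number mu = 3.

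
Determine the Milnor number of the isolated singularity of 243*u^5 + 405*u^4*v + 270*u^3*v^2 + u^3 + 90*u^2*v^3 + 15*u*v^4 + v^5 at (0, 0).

8

The Hessian of f at 0 is [[0, 0], [0, 0]] with rank 0, so corank 2. A Groebner basis of the Jacobian ideal J(f) in C{u,v} is {v^5, u*v^3 + v^4/12, u^2}; counting standard monomials gives mu = 8. Corank 2; j^3 = u^3 is a perfect cube, so E-series; the 5-jet and mu = 8 give E_8.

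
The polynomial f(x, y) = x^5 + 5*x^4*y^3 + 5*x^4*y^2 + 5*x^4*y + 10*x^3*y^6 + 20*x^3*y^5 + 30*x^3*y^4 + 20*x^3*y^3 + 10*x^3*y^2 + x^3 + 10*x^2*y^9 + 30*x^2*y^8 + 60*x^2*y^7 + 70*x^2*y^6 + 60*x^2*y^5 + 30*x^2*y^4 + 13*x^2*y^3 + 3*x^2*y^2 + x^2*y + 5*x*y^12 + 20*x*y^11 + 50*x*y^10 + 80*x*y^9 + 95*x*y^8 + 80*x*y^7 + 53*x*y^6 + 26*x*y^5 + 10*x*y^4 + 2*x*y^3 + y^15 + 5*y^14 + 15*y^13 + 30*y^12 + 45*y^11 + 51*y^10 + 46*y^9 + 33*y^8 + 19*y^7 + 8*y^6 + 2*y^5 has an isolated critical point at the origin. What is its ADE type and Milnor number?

Type D_6, Milnor number mu = 6.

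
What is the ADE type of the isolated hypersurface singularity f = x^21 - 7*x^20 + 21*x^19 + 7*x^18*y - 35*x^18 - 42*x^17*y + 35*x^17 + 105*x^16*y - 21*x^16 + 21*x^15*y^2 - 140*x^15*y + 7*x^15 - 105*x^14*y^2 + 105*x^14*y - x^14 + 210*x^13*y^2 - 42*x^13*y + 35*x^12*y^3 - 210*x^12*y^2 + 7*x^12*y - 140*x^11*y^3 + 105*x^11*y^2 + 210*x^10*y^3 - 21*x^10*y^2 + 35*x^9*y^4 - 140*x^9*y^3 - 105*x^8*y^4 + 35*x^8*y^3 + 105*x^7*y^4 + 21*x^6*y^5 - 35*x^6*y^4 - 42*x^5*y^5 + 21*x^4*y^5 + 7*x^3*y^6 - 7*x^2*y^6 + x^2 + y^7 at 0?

The Hessian of f at 0 has rank 1. Corank 1: A-series; mu = 6 gives A_6.

A6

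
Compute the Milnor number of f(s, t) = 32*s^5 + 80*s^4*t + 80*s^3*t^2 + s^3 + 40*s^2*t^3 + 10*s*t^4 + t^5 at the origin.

8

The Hessian of f at 0 has rank 0. Corank 2; j^3 = s^3 is a perfect cube, so E-series; the 5-jet and mu = 8 give E_8.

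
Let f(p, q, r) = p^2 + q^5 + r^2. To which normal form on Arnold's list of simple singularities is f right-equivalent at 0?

The Hessian of f at 0 has rank 2. Corank 1: A-series; mu = 4 gives A_4.

A_{4}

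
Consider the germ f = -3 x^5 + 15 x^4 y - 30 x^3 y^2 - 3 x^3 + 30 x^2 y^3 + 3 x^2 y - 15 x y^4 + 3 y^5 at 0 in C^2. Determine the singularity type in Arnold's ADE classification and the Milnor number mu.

Type D6, Milnor number mu = 6.

The Hessian of f at 0 has rank 0. Corank 2; j^3 = -3*x^2*(x - y) has shape L^2 M (L != M), so D-series; mu = 6 gives D_6.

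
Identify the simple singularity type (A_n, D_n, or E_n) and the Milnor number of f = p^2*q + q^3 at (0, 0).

Type D_{4}, Milnor number mu = 4.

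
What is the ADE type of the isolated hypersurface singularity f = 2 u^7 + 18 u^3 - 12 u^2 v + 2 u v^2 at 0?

D_8

The Hessian of f at 0 has rank 0. Corank 2; j^3 = 2*u*(3*u - v)^2 has shape L^2 M (L != M), so D-series; mu = 8 gives D_8.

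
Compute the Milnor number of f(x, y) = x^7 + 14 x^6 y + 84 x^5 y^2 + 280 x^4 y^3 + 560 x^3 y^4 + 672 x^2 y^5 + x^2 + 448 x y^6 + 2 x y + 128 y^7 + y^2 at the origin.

The Hessian of f at 0 has rank 1. Corank 1: A-series; mu = 6 gives A_6.

6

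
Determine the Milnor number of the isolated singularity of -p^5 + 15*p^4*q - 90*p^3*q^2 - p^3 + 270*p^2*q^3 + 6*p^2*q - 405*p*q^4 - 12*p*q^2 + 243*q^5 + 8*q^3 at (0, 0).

8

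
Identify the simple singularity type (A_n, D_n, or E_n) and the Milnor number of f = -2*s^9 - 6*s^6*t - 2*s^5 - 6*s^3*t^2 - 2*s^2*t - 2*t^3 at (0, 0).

Type D4, Milnor number mu = 4.

The Hessian of f at 0 is [[0, 0], [0, 0]] with rank 0, so corank 2. A Groebner basis of the Jacobian ideal J(f) in C{s,t} is {t^3, s^2 + 3*t^2, s*t}; counting standard monomials gives mu = 4. Corank 2; j^3 = -2*t*(s^2 + t^2) splits into three distinct lines over C (the quadratic factor has nonzero discriminant), so D_4.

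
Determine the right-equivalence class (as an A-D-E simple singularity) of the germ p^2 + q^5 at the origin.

The Hessian of f at 0 is [[2, 0], [0, 0]] with rank 1, so corank 1. A Groebner basis of the Jacobian ideal J(f) in C{p,q} is {q^4, p}; counting standard monomials gives mu = 4. Corank 1: A-series; mu = 4 gives A_4.

A_4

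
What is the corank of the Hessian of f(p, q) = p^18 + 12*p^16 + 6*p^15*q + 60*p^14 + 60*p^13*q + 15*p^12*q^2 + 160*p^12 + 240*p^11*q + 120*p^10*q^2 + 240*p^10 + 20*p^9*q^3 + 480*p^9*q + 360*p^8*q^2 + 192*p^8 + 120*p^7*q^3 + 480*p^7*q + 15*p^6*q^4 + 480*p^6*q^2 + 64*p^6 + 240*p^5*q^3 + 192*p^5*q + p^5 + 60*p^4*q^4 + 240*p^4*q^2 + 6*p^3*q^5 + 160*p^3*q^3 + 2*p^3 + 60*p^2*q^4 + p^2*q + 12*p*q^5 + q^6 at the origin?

The Hessian at 0 is [[0, 0], [0, 0]] of rank 0; hence corank 2.

2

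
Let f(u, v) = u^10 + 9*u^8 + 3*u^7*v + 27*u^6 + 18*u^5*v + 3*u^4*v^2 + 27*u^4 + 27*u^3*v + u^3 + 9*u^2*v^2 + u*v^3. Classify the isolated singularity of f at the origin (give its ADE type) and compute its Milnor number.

The Hessian of f at 0 has rank 0. Corank 2; j^3 = u^3 is a perfect cube, so E-series; the 4-jet and mu = 7 give E_7.

Type E7, Milnor number mu = 7.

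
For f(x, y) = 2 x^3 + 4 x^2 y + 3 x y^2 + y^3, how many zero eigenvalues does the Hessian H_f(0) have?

2

Hessian at 0 has rank 0.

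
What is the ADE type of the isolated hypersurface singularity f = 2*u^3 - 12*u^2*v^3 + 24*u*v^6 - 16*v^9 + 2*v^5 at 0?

E_{8}

The Hessian of f at 0 has rank 0. Corank 2; j^3 = 2*u^3 is a perfect cube, so E-series; the 5-jet and mu = 8 give E_8.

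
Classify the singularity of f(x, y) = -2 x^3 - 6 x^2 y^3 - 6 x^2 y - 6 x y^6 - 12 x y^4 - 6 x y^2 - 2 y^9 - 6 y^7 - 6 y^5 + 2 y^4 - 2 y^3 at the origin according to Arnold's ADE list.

The Hessian of f at 0 is [[0, 0], [0, 0]] with rank 0, so corank 2. A Groebner basis of the Jacobian ideal J(f) in C{x,y} is {y^3, x^2 + 2*x*y + y^2}; counting standard monomials gives mu = 6. Corank 2; j^3 = -2*(x + y)^3 is a perfect cube, so E-series; the 4-jet and mu = 6 give E_6.

E_{6}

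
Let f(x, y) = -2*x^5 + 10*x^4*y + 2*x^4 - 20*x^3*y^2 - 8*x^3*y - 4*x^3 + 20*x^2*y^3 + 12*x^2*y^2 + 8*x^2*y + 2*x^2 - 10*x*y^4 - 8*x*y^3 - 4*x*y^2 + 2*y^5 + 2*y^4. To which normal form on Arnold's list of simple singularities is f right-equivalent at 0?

A_4

The Hessian of f at 0 has rank 1. Corank 1: A-series; mu = 4 gives A_4.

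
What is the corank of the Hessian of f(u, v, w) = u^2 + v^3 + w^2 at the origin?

Hessian at 0 has rank 2.

1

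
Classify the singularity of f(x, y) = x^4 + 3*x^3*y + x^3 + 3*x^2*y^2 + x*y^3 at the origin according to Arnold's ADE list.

The Hessian of f at 0 is [[0, 0], [0, 0]] with rank 0, so corank 2. A Groebner basis of the Jacobian ideal J(f) in C{x,y} is {3*x^2 + y^4 + y^3, x^3, x^2*y - x^2 - y^3/3, 2*x^2 + x*y^2 + 2*y^3/3}; counting standard monomials gives mu = 7. Corank 2; j^3 = x^3 is a perfect cube, so E-series; the 4-jet and mu = 7 give E_7.

E_7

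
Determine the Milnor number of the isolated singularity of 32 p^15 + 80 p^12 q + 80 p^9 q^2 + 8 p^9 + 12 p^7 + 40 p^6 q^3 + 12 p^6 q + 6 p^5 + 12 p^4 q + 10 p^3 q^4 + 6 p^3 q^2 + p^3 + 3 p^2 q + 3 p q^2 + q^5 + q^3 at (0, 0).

8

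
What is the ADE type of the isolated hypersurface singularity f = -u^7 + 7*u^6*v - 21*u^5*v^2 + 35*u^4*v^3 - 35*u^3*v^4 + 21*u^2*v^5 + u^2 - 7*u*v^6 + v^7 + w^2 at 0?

The Hessian of f at 0 is [[2, 0, 0], [0, 0, 0], [0, 0, 2]] with rank 2, so corank 1. A Groebner basis of the Jacobian ideal J(f) in C{u,v,w} is {v^6, u, w}; counting standard monomials gives mu = 6. Corank 1: A-series; mu = 6 gives A_6.

A6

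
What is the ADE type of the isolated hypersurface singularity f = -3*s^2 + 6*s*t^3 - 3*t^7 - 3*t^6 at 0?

A6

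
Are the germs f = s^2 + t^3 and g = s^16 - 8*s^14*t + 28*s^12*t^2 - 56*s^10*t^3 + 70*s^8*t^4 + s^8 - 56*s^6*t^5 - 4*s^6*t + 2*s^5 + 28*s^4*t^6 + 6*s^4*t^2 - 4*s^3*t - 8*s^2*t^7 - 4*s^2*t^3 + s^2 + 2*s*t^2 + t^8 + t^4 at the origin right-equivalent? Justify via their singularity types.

No.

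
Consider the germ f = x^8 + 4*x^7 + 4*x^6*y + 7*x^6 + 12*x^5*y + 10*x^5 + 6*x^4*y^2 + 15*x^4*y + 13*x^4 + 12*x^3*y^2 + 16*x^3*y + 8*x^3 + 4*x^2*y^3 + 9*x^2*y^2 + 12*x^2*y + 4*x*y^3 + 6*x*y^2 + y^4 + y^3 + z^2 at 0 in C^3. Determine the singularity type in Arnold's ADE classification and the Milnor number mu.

Type E6, Milnor number mu = 6.

The Hessian of f at 0 is [[0, 0, 0], [0, 0, 0], [0, 0, 2]] with rank 1, so corank 2. A Groebner basis of the Jacobian ideal J(f) in C{x,y,z} is {x^3 + 6*x^2 + 6*x*y + 3*y^2/2, x^2*y - 10*x^2 - 10*x*y - 5*y^2/2, 16*x^2 + x*y^2 + 16*x*y + 4*y^2, -24*x^2 - 24*x*y + y^3 - 6*y^2, z}; counting standard monomials gives mu = 6. Corank 2; j^3 = (2*x + y)^3 is a perfect cube, so E-series; the 4-jet and mu = 6 give E_6.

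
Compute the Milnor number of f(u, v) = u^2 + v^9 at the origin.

The Hessian of f at 0 has rank 1. Corank 1: A-series; mu = 8 gives A_8.

8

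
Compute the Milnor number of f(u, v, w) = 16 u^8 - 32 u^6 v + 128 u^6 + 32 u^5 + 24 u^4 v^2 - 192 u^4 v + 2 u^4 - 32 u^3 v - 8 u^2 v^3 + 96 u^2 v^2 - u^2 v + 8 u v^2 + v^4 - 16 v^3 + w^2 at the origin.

The Hessian of f at 0 has rank 1. Corank 2; j^3 = -v*(u - 4*v)^2 has shape L^2 M (L != M), so D-series; mu = 5 gives D_5.

5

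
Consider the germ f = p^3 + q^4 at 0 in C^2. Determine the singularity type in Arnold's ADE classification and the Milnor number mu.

Type E6, Milnor number mu = 6.

The Hessian of f at 0 is [[0, 0], [0, 0]] with rank 0, so corank 2. A Groebner basis of the Jacobian ideal J(f) in C{p,q} is {q^3, p^2}; counting standard monomials gives mu = 6. Corank 2; j^3 = p^3 is a perfect cube, so E-series; the 4-jet and mu = 6 give E_6.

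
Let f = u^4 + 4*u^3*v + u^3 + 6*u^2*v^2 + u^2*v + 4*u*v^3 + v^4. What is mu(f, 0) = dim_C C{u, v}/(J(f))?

The Hessian of f at 0 is [[0, 0], [0, 0]] with rank 0, so corank 2. A Groebner basis of the Jacobian ideal J(f) in C{u,v} is {u*v^2, -u*v/4 + v^3, u^2 + u*v}; counting standard monomials gives mu = 5. Corank 2; j^3 = u^2*(u + v) has shape L^2 M (L != M), so D-series; mu = 5 gives D_5.

5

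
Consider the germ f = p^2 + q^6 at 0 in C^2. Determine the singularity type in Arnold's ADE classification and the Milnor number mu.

The Hessian of f at 0 is [[2, 0], [0, 0]] with rank 1, so corank 1. A Groebner basis of the Jacobian ideal J(f) in C{p,q} is {q^5, p}; counting standard monomials gives mu = 5. Corank 1: A-series; mu = 5 gives A_5.

Type A_5, Milnor number mu = 5.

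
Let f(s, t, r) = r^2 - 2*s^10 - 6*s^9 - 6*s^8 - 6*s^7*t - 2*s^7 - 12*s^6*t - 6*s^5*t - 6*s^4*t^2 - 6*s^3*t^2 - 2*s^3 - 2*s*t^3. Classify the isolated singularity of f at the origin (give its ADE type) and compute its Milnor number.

Type E_7, Milnor number mu = 7.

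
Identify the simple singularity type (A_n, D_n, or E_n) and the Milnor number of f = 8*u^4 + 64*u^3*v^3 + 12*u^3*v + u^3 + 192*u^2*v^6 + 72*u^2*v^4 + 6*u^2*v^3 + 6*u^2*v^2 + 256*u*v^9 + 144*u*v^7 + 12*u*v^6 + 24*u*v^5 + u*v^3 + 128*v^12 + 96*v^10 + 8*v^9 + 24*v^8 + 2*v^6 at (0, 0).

Type E_{7}, Milnor number mu = 7.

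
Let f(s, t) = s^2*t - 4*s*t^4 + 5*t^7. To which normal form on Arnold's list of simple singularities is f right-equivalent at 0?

The Hessian of f at 0 has rank 0. Corank 2; j^3 = s^2*t has shape L^2 M (L != M), so D-series; mu = 8 gives D_8.

D_8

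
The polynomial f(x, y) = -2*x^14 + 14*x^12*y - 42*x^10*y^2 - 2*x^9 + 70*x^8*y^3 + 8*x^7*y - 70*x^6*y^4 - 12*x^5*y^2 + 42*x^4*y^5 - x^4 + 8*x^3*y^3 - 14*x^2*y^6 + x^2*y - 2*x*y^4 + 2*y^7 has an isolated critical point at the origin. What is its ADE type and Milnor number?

Type D8, Milnor number mu = 8.

The Hessian of f at 0 has rank 0. Corank 2; j^3 = x^2*y has shape L^2 M (L != M), so D-series; mu = 8 gives D_8.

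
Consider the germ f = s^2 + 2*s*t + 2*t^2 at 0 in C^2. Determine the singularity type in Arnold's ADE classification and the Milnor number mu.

The Hessian of f at 0 has rank 2. Corank 0: nondegenerate Morse point, so A_1.

Type A_{1}, Milnor number mu = 1.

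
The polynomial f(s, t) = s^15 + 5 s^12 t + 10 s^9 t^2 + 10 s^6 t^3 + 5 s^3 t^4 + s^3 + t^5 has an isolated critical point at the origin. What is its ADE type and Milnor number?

The Hessian of f at 0 is [[0, 0], [0, 0]] with rank 0, so corank 2. A Groebner basis of the Jacobian ideal J(f) in C{s,t} is {t^4, s^2}; counting standard monomials gives mu = 8. Corank 2; j^3 = s^3 is a perfect cube, so E-series; the 5-jet and mu = 8 give E_8.

Type E_8, Milnor number mu = 8.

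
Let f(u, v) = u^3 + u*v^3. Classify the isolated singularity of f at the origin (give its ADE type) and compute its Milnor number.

Type E_{7}, Milnor number mu = 7.

The Hessian of f at 0 has rank 0. Corank 2; j^3 = u^3 is a perfect cube, so E-series; the 4-jet and mu = 7 give E_7.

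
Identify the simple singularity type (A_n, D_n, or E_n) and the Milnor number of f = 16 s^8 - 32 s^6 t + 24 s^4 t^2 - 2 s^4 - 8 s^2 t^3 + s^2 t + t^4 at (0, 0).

The Hessian of f at 0 has rank 0. Corank 2; j^3 = s^2*t has shape L^2 M (L != M), so D-series; mu = 5 gives D_5.

Type D5, Milnor number mu = 5.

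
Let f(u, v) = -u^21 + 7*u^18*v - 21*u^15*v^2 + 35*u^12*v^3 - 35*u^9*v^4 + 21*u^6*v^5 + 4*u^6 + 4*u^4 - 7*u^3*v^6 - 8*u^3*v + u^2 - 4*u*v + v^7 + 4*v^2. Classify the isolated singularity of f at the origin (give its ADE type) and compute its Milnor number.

The Hessian of f at 0 has rank 1. Corank 1: A-series; mu = 6 gives A_6.

Type A6, Milnor number mu = 6.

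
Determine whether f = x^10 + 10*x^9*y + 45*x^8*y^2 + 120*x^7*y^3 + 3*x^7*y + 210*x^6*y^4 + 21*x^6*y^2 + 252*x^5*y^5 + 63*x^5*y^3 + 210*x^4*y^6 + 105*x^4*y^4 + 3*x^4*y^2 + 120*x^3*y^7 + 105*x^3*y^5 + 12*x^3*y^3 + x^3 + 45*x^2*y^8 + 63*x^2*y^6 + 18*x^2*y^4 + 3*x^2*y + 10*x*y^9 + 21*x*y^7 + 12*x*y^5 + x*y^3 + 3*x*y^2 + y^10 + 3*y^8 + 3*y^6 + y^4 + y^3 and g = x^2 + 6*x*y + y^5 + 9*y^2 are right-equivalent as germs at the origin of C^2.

No.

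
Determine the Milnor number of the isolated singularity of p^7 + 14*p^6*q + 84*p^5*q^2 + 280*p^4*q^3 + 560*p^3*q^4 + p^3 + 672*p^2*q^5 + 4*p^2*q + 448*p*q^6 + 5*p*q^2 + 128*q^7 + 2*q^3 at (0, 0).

8

The Hessian of f at 0 has rank 0. Corank 2; j^3 = (p + q)^2*(p + 2*q) has shape L^2 M (L != M), so D-series; mu = 8 gives D_8.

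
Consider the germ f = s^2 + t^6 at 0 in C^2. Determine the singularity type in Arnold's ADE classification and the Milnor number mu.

Type A5, Milnor number mu = 5.

The Hessian of f at 0 has rank 1. Corank 1: A-series; mu = 5 gives A_5.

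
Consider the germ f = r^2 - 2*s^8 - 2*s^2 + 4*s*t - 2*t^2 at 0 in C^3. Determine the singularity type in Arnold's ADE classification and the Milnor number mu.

Type A_7, Milnor number mu = 7.

The Hessian of f at 0 is [[-4, 4, 0], [4, -4, 0], [0, 0, 2]] with rank 2, so corank 1. A Groebner basis of the Jacobian ideal J(f) in C{s,t,r} is {t^7, s - t, r}; counting standard monomials gives mu = 7. Corank 1: A-series; mu = 7 gives A_7.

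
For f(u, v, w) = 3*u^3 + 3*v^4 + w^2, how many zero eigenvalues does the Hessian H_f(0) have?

2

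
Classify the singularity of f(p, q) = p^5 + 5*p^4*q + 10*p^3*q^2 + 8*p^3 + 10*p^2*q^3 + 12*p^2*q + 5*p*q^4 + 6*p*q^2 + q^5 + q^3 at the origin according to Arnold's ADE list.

The Hessian of f at 0 has rank 0. Corank 2; j^3 = (2*p + q)^3 is a perfect cube, so E-series; the 5-jet and mu = 8 give E_8.

E8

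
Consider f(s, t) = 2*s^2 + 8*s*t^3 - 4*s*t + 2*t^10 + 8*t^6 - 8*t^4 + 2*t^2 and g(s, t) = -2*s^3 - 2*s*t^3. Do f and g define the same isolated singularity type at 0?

No.

The Hessian of f at 0 is [[4, -4], [-4, 4]] with rank 1, so corank 1. A Groebner basis of the Jacobian ideal J(f) in C{s,t} is {s^3 - 3*s^2*t + 3*s*t^2 + s/2 - t/2, s/2 + t^3 - t/2}; counting standard monomials gives mu = 9. Corank 1: A-series; mu = 9 gives A_9. The Hessian of g at 0 is [[0, 0], [0, 0]] with rank 0, so corank 2. A Groebner basis of the Jacobian ideal J(g) in C{s,t} is {s^3, s*t^2, 3*s^2 + t^3}; counting standard monomials gives mu = 7. Corank 2; j^3 = -2*s^3 is a perfect cube, so E-series; the 4-jet and mu = 7 give E_7. f is A_9 but g is E_7, hence not right-equivalent.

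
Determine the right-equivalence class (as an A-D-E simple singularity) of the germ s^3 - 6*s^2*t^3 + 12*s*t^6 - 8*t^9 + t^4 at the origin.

E6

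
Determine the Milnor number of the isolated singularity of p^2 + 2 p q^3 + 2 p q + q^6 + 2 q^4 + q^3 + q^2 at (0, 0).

2

The Hessian of f at 0 has rank 1. Corank 1: A-series; mu = 2 gives A_2.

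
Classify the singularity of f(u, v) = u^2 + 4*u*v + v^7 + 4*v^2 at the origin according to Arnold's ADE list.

A_6

The Hessian of f at 0 is [[2, 4], [4, 8]] with rank 1, so corank 1. A Groebner basis of the Jacobian ideal J(f) in C{u,v} is {v^6, u + 2*v}; counting standard monomials gives mu = 6. Corank 1: A-series; mu = 6 gives A_6.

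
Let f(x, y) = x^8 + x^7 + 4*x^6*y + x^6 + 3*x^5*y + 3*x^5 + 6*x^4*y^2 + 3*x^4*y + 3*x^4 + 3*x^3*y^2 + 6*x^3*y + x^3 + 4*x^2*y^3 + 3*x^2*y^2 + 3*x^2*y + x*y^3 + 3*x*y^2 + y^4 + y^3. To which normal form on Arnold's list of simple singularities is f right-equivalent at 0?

E7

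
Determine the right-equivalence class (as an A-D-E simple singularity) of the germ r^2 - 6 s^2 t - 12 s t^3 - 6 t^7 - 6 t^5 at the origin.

D8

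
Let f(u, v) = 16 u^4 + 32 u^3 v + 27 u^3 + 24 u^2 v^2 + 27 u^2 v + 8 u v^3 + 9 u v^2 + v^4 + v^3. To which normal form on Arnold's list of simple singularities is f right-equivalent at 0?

The Hessian of f at 0 is [[0, 0], [0, 0]] with rank 0, so corank 2. A Groebner basis of the Jacobian ideal J(f) in C{u,v} is {v^4, u*v^2 + 7*v^3/18, u^2 + 2*u*v/3 + v^2/9}; counting standard monomials gives mu = 6. Corank 2; j^3 = (3*u + v)^3 is a perfect cube, so E-series; the 4-jet and mu = 6 give E_6.

E_6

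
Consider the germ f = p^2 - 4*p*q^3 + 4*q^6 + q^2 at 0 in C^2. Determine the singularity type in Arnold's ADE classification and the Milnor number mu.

The Hessian of f at 0 has rank 2. Corank 0: nondegenerate Morse point, so A_1.

Type A1, Milnor number mu = 1.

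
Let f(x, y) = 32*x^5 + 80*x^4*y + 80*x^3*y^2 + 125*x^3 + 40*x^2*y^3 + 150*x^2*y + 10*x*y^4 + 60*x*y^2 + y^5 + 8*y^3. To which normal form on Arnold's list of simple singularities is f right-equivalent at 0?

E8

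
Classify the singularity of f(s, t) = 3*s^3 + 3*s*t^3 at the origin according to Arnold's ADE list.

The Hessian of f at 0 has rank 0. Corank 2; j^3 = 3*s^3 is a perfect cube, so E-series; the 4-jet and mu = 7 give E_7.

E7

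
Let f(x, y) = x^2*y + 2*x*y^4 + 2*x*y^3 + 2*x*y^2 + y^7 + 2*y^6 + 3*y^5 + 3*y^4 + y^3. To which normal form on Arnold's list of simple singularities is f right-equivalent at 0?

D5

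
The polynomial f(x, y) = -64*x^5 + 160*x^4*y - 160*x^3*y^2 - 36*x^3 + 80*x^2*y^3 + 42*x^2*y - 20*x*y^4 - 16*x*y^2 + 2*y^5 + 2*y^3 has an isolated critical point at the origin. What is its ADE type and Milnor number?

Type D_6, Milnor number mu = 6.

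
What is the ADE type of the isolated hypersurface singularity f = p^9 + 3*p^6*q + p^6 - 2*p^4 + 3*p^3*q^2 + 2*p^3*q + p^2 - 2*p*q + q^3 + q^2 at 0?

A2

The Hessian of f at 0 is [[2, -2], [-2, 2]] with rank 1, so corank 1. A Groebner basis of the Jacobian ideal J(f) in C{p,q} is {q^2, p - q}; counting standard monomials gives mu = 2. Corank 1: A-series; mu = 2 gives A_2.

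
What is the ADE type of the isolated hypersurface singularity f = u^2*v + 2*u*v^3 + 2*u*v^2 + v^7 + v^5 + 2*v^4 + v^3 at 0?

The Hessian of f at 0 has rank 0. Corank 2; j^3 = v*(u + v)^2 has shape L^2 M (L != M), so D-series; mu = 8 gives D_8.

D_{8}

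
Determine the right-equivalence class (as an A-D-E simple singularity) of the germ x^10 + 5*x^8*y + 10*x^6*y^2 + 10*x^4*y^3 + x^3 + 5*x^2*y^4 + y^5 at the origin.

E8

The Hessian of f at 0 has rank 0. Corank 2; j^3 = x^3 is a perfect cube, so E-series; the 5-jet and mu = 8 give E_8.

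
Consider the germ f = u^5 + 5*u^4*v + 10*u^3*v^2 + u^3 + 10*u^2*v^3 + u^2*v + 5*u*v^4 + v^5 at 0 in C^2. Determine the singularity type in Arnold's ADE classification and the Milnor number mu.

The Hessian of f at 0 has rank 0. Corank 2; j^3 = u^2*(u + v) has shape L^2 M (L != M), so D-series; mu = 6 gives D_6.

Type D_6, Milnor number mu = 6.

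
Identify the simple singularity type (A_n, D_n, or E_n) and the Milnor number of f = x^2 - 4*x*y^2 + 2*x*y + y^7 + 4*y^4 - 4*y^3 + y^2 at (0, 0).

Type A_6, Milnor number mu = 6.

The Hessian of f at 0 has rank 1. Corank 1: A-series; mu = 6 gives A_6.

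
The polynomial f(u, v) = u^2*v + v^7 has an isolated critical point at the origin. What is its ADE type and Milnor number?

Type D_{8}, Milnor number mu = 8.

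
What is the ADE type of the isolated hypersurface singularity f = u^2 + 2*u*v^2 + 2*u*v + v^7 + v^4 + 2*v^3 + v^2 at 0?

A6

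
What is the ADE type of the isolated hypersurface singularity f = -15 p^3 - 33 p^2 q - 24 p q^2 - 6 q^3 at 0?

The Hessian of f at 0 has rank 0. Corank 2; j^3 = -3*(p + q)*(5*p^2 + 6*p*q + 2*q^2) splits into three distinct lines over C (the quadratic factor has nonzero discriminant), so D_4.

D4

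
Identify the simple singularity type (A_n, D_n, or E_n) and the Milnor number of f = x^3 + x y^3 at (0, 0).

Type E_{7}, Milnor number mu = 7.

The Hessian of f at 0 has rank 0. Corank 2; j^3 = x^3 is a perfect cube, so E-series; the 4-jet and mu = 7 give E_7.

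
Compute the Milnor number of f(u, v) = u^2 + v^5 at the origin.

4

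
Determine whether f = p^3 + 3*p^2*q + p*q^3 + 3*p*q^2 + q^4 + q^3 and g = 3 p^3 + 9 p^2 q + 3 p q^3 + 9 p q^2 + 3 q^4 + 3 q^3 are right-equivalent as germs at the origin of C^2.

The Hessian of f at 0 is [[0, 0], [0, 0]] with rank 0, so corank 2. A Groebner basis of the Jacobian ideal J(f) in C{p,q} is {p^3 + 3*p^2*q + 6*p^2 + 12*p*q + 6*q^2, -3*p^2 + p*q^2 - 6*p*q - 3*q^2, 3*p^2 + 6*p*q + q^3 + 3*q^2}; counting standard monomials gives mu = 7. Corank 2; j^3 = (p + q)^3 is a perfect cube, so E-series; the 4-jet and mu = 7 give E_7. The Hessian of g at 0 is [[0, 0], [0, 0]] with rank 0, so corank 2. A Groebner basis of the Jacobian ideal J(g) in C{p,q} is {p^3 + 3*p^2*q + 6*p^2 + 12*p*q + 6*q^2, -3*p^2 + p*q^2 - 6*p*q - 3*q^2, 3*p^2 + 6*p*q + q^3 + 3*q^2}; counting standard monomials gives mu = 7. Corank 2; j^3 = 3*(p + q)^3 is a perfect cube, so E-series; the 4-jet and mu = 7 give E_7. Both have type E_7, hence right-equivalent.

Yes.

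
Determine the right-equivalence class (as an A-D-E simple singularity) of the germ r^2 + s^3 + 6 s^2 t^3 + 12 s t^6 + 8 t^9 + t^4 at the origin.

E6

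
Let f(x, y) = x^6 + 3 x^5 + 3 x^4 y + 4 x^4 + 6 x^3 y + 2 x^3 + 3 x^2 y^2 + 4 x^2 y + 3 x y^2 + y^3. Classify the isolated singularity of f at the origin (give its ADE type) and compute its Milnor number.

The Hessian of f at 0 has rank 0. Corank 2; j^3 = (x + y)*(2*x^2 + 2*x*y + y^2) splits into three distinct lines over C (the quadratic factor has nonzero discriminant), so D_4.

Type D4, Milnor number mu = 4.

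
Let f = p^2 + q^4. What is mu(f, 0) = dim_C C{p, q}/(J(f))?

3

The Hessian of f at 0 has rank 1. Corank 1: A-series; mu = 3 gives A_3.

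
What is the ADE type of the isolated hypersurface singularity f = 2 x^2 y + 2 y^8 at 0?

D_9

The Hessian of f at 0 has rank 0. Corank 2; j^3 = 2*x^2*y has shape L^2 M (L != M), so D-series; mu = 9 gives D_9.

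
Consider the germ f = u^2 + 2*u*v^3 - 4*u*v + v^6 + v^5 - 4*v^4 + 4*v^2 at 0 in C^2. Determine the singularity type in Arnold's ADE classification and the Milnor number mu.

The Hessian of f at 0 has rank 1. Corank 1: A-series; mu = 4 gives A_4.

Type A_{4}, Milnor number mu = 4.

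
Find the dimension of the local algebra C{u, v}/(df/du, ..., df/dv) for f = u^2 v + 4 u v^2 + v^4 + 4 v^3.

5

The Hessian of f at 0 is [[0, 0], [0, 0]] with rank 0, so corank 2. A Groebner basis of the Jacobian ideal J(f) in C{u,v} is {u^3 - 2*u^2 + 8*v^2, u^2/4 + v^3 - v^2, u*v + 2*v^2}; counting standard monomials gives mu = 5. Corank 2; j^3 = v*(u + 2*v)^2 has shape L^2 M (L != M), so D-series; mu = 5 gives D_5.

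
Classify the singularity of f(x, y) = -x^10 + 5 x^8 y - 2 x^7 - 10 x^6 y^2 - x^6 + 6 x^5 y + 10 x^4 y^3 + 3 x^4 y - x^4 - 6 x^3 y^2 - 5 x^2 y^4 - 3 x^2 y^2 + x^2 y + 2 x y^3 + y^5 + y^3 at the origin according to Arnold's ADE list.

The Hessian of f at 0 has rank 0. Corank 2; j^3 = y*(x^2 + y^2) splits into three distinct lines over C (the quadratic factor has nonzero discriminant), so D_4.

D4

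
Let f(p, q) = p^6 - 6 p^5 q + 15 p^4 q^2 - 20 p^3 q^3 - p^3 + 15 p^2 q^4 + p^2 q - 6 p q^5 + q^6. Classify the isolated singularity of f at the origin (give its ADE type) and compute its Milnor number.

Type D7, Milnor number mu = 7.

The Hessian of f at 0 has rank 0. Corank 2; j^3 = -p^2*(p - q) has shape L^2 M (L != M), so D-series; mu = 7 gives D_7.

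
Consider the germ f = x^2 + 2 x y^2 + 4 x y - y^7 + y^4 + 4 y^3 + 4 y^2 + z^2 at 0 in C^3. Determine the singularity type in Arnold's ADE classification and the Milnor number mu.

The Hessian of f at 0 has rank 2. Corank 1: A-series; mu = 6 gives A_6.

Type A_{6}, Milnor number mu = 6.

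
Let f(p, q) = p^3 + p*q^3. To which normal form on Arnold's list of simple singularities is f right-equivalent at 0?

E_7

The Hessian of f at 0 is [[0, 0], [0, 0]] with rank 0, so corank 2. A Groebner basis of the Jacobian ideal J(f) in C{p,q} is {p^3, p*q^2, 3*p^2 + q^3}; counting standard monomials gives mu = 7. Corank 2; j^3 = p^3 is a perfect cube, so E-series; the 4-jet and mu = 7 give E_7.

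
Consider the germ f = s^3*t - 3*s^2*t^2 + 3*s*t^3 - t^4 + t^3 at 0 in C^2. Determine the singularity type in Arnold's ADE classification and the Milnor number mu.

Type E_7, Milnor number mu = 7.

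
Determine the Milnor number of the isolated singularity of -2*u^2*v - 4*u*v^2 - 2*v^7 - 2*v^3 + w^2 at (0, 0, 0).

8

The Hessian of f at 0 has rank 1. Corank 2; j^3 = -2*v*(u + v)^2 has shape L^2 M (L != M), so D-series; mu = 8 gives D_8.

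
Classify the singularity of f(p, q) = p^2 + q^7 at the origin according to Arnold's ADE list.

The Hessian of f at 0 has rank 1. Corank 1: A-series; mu = 6 gives A_6.

A6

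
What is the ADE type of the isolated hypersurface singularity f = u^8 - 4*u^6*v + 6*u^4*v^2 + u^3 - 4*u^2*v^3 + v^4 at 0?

E_6

The Hessian of f at 0 is [[0, 0], [0, 0]] with rank 0, so corank 2. A Groebner basis of the Jacobian ideal J(f) in C{u,v} is {v^3, u^2}; counting standard monomials gives mu = 6. Corank 2; j^3 = u^3 is a perfect cube, so E-series; the 4-jet and mu = 6 give E_6.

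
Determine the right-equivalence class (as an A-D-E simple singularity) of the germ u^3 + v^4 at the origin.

E_6

The Hessian of f at 0 has rank 0. Corank 2; j^3 = u^3 is a perfect cube, so E-series; the 4-jet and mu = 6 give E_6.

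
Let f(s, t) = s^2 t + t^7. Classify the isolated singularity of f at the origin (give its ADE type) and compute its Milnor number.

Type D8, Milnor number mu = 8.

The Hessian of f at 0 has rank 0. Corank 2; j^3 = s^2*t has shape L^2 M (L != M), so D-series; mu = 8 gives D_8.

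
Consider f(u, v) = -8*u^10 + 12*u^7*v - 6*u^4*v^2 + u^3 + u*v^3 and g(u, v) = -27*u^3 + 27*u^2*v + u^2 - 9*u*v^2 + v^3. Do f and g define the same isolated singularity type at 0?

The Hessian of f at 0 has rank 0. Corank 2; j^3 = u^3 is a perfect cube, so E-series; the 4-jet and mu = 7 give E_7. The Hessian of g at 0 has rank 1. Corank 1: A-series; mu = 2 gives A_2. f is E_7 but g is A_2, hence not right-equivalent.

No.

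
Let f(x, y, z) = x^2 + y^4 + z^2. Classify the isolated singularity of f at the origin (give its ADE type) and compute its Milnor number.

Type A_{3}, Milnor number mu = 3.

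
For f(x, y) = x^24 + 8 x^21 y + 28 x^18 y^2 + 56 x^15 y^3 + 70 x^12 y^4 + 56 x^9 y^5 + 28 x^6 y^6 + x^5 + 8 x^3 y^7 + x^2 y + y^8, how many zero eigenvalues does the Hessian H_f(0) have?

2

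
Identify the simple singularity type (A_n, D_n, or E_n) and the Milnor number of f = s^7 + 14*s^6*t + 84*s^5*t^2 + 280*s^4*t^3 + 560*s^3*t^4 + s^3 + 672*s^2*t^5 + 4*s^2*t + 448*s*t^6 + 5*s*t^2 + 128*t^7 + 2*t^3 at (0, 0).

The Hessian of f at 0 is [[0, 0], [0, 0]] with rank 0, so corank 2. A Groebner basis of the Jacobian ideal J(f) in C{s,t} is {-s*t/7 + t^6 - t^2/7, s*t^2 + t^3, s^2 + 3*s*t + 2*t^2}; counting standard monomials gives mu = 8. Corank 2; j^3 = (s + t)^2*(s + 2*t) has shape L^2 M (L != M), so D-series; mu = 8 gives D_8.

Type D8, Milnor number mu = 8.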